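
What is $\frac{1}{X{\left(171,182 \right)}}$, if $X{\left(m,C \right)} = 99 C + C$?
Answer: $\frac{1}{18200} \approx 5.4945 \cdot 10^{-5}$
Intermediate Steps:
$X{\left(m,C \right)} = 100 C$
$\frac{1}{X{\left(171,182 \right)}} = \frac{1}{100 \cdot 182} = \frac{1}{18200}$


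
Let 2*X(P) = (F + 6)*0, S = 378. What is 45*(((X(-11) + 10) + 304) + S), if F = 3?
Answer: 31140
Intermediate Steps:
X(P) = 0 (X(P) = ((3 + 6)*0)/2 = (9*0)/2 = (1/2)*0 = 0)
45*(((X(-11) + 10) + 304) + S) = 45*(((0 + 10) + 304) + 378) = 45*((10 + 304) + 378) = 45*(314 + 378) = 45*692 = 31140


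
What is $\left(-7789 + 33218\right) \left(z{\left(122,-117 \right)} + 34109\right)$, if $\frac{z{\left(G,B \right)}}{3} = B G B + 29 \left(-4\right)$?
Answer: $128262223115$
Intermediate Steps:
$z{\left(G,B \right)} = -348 + 3 G B^{2}$ ($z{\left(G,B \right)} = 3 \left(B G B + 29 \left(-4\right)\right) = 3 \left(G B^{2} - 116\right) = 3 \left(-116 + G B^{2}\right) = -348 + 3 G B^{2}$)
$\left(-7789 + 33218\right) \left(z{\left(122,-117 \right)} + 34109\right) = \left(-7789 + 33218\right) \left(\left(-348 + 3 \cdot 122 \left(-117\right)^{2}\right) + 34109\right) = 25429 \left(\left(-348 + 3 \cdot 122 \cdot 13689\right) + 34109\right) = 25429 \left(\left(-348 + 5010174\right) + 34109\right) = 25429 \left(5009826 + 34109\right) = 25429 \cdot 5043935 = 128262223115$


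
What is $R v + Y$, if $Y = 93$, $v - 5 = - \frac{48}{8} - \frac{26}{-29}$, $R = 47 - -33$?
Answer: $\frac{2457}{29} \approx 84.724$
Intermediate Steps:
$R = 80$ ($R = 47 + 33 = 80$)
$v = - \frac{3}{29}$ ($v = 5 - \left(6 - \frac{26}{29}\right) = 5 - \frac{148}{29} = - \frac{3}{29} \approx -0.10345$)
$R v + Y = 80 \left(- \frac{3}{29}\right) + 93 = - \frac{240}{29} + 93 = \frac{2457}{29}$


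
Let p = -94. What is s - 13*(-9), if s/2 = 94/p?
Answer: 115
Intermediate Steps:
s = -2 (s = 2*(94/(-94)) = 2*(94*(-1/94)) = 2*(-1) = -2)
s - 13*(-9) = -2 - 13*(-9) = -2 + 117 = 115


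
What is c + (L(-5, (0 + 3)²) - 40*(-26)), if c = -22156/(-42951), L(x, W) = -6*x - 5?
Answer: 45764971/42951 ≈ 1065.5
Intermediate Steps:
L(x, W) = -5 - 6*x
c = 22156/42951 (c = -22156*(-1/42951) = 22156/42951 ≈ 0.51584)
c + (L(-5, (0 + 3)²) - 40*(-26)) = 22156/42951 + ((-5 - 6*(-5)) - 40*(-26)) = 22156/42951 + ((-5 + 30) + 1040) = 22156/42951 + (25 + 1040) = 22156/42951 + 1065 = 45764971/42951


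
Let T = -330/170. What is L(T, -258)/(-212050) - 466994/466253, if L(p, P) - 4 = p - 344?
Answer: -1680732992211/1680772127050 ≈ -0.99998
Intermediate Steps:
T = -33/17 (T = -330*1/170 = -33/17 ≈ -1.9412)
L(p, P) = -340 + p (L(p, P) = 4 + (p - 344) = 4 + (-344 + p) = -340 + p)
L(T, -258)/(-212050) - 466994/466253 = (-340 - 33/17)/(-212050) - 466994/466253 = -5813/17*(-1/212050) - 466994*1/466253 = 5813/3604850 - 466994/466253 = -1680732992211/1680772127050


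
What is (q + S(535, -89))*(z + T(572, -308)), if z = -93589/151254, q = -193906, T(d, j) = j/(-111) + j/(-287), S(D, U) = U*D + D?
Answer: -89278746492979/114726159 ≈ -7.7819e+5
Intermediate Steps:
S(D, U) = D + D*U (S(D, U) = D*U + D = D + D*U)
T(d, j) = -398*j/31857 (T(d, j) = j*(-1/111) + j*(-1/287) = -j/111 - j/287 = -398*j/31857)
z = -93589/151254 (z = -93589*1/151254 = -93589/151254 ≈ -0.61875)
(q + S(535, -89))*(z + T(572, -308)) = (-193906 + 535*(1 - 89))*(-93589/151254 - 398/31857*(-308)) = (-193906 + 535*(-88))*(-93589/151254 + 17512/4551) = (-193906 - 47080)*(740945503/229452318) = -240986*740945503/229452318 = -89278746492979/114726159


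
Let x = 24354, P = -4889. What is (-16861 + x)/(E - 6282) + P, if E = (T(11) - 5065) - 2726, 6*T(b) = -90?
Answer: -68883725/14088 ≈ -4889.5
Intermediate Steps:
T(b) = -15 (T(b) = (1/6)*(-90) = -15)
E = -7806 (E = (-15 - 5065) - 2726 = -5080 - 2726 = -7806)
(-16861 + x)/(E - 6282) + P = (-16861 + 24354)/(-7806 - 6282) - 4889 = 7493/(-14088) - 4889 = 7493*(-1/14088) - 4889 = -7493/14088 - 4889 = -68883725/14088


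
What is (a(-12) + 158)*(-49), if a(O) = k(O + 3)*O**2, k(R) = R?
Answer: 55762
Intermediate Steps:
a(O) = O**2*(3 + O) (a(O) = (O + 3)*O**2 = (3 + O)*O**2 = O**2*(3 + O))
(a(-12) + 158)*(-49) = ((-12)**2*(3 - 12) + 158)*(-49) = (144*(-9) + 158)*(-49) = (-1296 + 158)*(-49) = -1138*(-49) = 55762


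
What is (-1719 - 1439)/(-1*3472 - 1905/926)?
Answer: 2924308/3216977 ≈ 0.90902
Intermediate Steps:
(-1719 - 1439)/(-1*3472 - 1905/926) = -3158/(-3472 - 1905*1/926) = -3158/(-3472 - 1905/926) = -3158/(-3216977/926) = -3158*(-926/3216977) = 2924308/3216977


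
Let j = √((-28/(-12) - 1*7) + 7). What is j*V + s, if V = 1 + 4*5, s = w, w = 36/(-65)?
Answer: -36/65 + 7*√21 ≈ 31.524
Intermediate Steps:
w = -36/65 (w = 36*(-1/65) = -36/65 ≈ -0.55385)
s = -36/65 ≈ -0.55385
V = 21 (V = 1 + 20 = 21)
j = √21/3 (j = √((-28*(-1/12) - 7) + 7) = √((7/3 - 7) + 7) = √(-14/3 + 7) = √(7/3) = √21/3 ≈ 1.5275)
j*V + s = (√21/3)*21 - 36/65 = 7*√21 - 36/65 = -36/65 + 7*√21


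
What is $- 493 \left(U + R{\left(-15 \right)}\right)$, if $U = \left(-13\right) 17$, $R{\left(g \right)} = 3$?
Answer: $107474$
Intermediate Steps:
$U = -221$
$- 493 \left(U + R{\left(-15 \right)}\right) = - 493 \left(-221 + 3\right) = \left(-493\right) \left(-218\right) = 107474$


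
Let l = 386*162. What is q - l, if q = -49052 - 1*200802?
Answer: -312386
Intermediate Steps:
l = 62532
q = -249854 (q = -49052 - 200802 = -249854)
q - l = -249854 - 1*62532 = -249854 - 62532 = -312386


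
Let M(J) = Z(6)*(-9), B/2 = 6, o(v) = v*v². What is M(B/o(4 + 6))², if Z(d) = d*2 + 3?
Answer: 18225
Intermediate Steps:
Z(d) = 3 + 2*d (Z(d) = 2*d + 3 = 3 + 2*d)
o(v) = v³
B = 12 (B = 2*6 = 12)
M(J) = -135 (M(J) = (3 + 2*6)*(-9) = (3 + 12)*(-9) = 15*(-9) = -135)
M(B/o(4 + 6))² = (-135)² = 18225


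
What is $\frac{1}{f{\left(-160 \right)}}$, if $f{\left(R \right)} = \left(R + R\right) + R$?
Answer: $- \frac{1}{480} \approx -0.0020833$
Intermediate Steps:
$f{\left(R \right)} = 3 R$ ($f{\left(R \right)} = 2 R + R = 3 R$)
$\frac{1}{f{\left(-160 \right)}} = \frac{1}{3 \left(-160\right)} = \frac{1}{-480} = - \frac{1}{480}$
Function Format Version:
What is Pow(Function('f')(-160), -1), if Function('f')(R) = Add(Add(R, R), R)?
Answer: Rational(-1, 480) ≈ -0.0020833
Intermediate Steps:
Function('f')(R) = Mul(3, R) (Function('f')(R) = Add(Mul(2, R), R) = Mul(3, R))
Pow(Function('f')(-160), -1) = Pow(Mul(3, -160), -1) = Pow(-480, -1) = Rational(-1, 480)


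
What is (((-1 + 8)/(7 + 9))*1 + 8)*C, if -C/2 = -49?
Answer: 6615/8 ≈ 826.88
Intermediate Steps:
C = 98 (C = -2*(-49) = 98)
(((-1 + 8)/(7 + 9))*1 + 8)*C = (((-1 + 8)/(7 + 9))*1 + 8)*98 = ((7/16)*1 + 8)*98 = (7/16 + 8)*98 = (135/16)*98 = 6615/8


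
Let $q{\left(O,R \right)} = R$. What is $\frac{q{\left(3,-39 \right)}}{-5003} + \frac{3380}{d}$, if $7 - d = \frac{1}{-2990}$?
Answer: $\frac{50562134909}{104717793} \approx 482.84$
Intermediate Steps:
$d = \frac{20931}{2990}$ ($d = 7 - \frac{1}{-2990} = 7 - - \frac{1}{2990} = 7 + \frac{1}{2990} = \frac{20931}{2990} \approx 7.0003$)
$\frac{q{\left(3,-39 \right)}}{-5003} + \frac{3380}{d} = - \frac{39}{-5003} + \frac{3380}{\frac{20931}{2990}} = \left(-39\right) \left(- \frac{1}{5003}\right) + 3380 \cdot \frac{2990}{20931} = \frac{39}{5003} + \frac{10106200}{20931} = \frac{50562134909}{104717793}$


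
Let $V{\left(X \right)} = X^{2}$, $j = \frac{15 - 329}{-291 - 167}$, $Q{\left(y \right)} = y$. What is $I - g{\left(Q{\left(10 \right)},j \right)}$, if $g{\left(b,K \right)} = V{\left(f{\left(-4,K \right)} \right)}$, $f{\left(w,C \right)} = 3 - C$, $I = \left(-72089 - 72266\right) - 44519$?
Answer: $- \frac{9905022334}{52441} \approx -1.8888 \cdot 10^{5}$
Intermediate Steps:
$I = -188874$ ($I = -144355 - 44519 = -188874$)
$j = \frac{157}{229}$ ($j = - \frac{314}{-458} = \left(-314\right) \left(- \frac{1}{458}\right) = \frac{157}{229} \approx 0.68559$)
$g{\left(b,K \right)} = \left(3 - K\right)^{2}$
$I - g{\left(Q{\left(10 \right)},j \right)} = -188874 - \left(-3 + \frac{157}{229}\right)^{2} = -188874 - \left(- \frac{530}{229}\right)^{2} = -188874 - \frac{280900}{52441} = - \frac{9905022334}{52441}$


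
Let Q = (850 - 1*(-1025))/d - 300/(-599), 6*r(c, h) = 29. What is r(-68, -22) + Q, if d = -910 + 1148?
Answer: 2825362/213843 ≈ 13.212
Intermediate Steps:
r(c, h) = 29/6 (r(c, h) = (⅙)*29 = 29/6)
d = 238
Q = 1194525/142562 (Q = (850 - 1*(-1025))/238 - 300/(-599) = (850 + 1025)*(1/238) - 300*(-1/599) = 1875*(1/238) + 300/599 = 1875/238 + 300/599 = 1194525/142562 ≈ 8.3790)
r(-68, -22) + Q = 29/6 + 1194525/142562 = 2825362/213843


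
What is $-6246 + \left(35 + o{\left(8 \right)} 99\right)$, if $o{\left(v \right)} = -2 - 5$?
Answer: $-6904$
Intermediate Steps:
$o{\left(v \right)} = -7$
$-6246 + \left(35 + o{\left(8 \right)} 99\right) = -6246 + \left(35 - 693\right) = -6246 - 658 = -6904$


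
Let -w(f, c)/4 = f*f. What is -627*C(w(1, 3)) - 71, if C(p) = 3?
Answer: -1952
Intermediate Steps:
w(f, c) = -4*f**2 (w(f, c) = -4*f*f = -4*f**2)
-627*C(w(1, 3)) - 71 = -627*3 - 71 = -1881 - 71 = -1952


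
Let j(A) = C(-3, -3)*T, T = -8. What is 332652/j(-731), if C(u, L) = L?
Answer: 27721/2 ≈ 13861.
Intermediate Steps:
j(A) = 24 (j(A) = -3*(-8) = 24)
332652/j(-731) = 332652/24 = 332652*(1/24) = 27721/2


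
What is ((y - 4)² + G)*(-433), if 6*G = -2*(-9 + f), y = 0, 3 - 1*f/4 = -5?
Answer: -10825/3 ≈ -3608.3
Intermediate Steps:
f = 32 (f = 12 - 4*(-5) = 12 + 20 = 32)
G = -23/3 (G = (-2*(-9 + 32))/6 = (-2*23)/6 = (⅙)*(-46) = -23/3 ≈ -7.6667)
((y - 4)² + G)*(-433) = ((0 - 4)² - 23/3)*(-433) = ((-4)² - 23/3)*(-433) = (16 - 23/3)*(-433) = (25/3)*(-433) = -10825/3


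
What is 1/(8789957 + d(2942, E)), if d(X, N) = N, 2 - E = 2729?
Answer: 1/8787230 ≈ 1.1380e-7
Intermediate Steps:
E = -2727 (E = 2 - 1*2729 = 2 - 2729 = -2727)
1/(8789957 + d(2942, E)) = 1/(8789957 - 2727) = 1/8787230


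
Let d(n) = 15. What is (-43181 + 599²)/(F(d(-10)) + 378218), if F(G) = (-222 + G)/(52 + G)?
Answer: 21146540/25340399 ≈ 0.83450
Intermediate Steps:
F(G) = (-222 + G)/(52 + G)
(-43181 + 599²)/(F(d(-10)) + 378218) = (-43181 + 599²)/((-222 + 15)/(52 + 15) + 378218) = (-43181 + 358801)/(-207/67 + 378218) = 315620/((1/67)*(-207) + 378218) = 315620/(-207/67 + 378218) = 315620/(25340399/67) = 315620*(67/25340399) = 21146540/25340399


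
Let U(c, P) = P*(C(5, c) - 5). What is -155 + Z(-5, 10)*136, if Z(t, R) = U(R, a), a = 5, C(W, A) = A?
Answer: 3245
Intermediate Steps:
U(c, P) = P*(-5 + c) (U(c, P) = P*(c - 5) = P*(-5 + c))
Z(t, R) = -25 + 5*R (Z(t, R) = 5*(-5 + R) = -25 + 5*R)
-155 + Z(-5, 10)*136 = -155 + (-25 + 5*10)*136 = -155 + (-25 + 50)*136 = -155 + 25*136 = -155 + 3400 = 3245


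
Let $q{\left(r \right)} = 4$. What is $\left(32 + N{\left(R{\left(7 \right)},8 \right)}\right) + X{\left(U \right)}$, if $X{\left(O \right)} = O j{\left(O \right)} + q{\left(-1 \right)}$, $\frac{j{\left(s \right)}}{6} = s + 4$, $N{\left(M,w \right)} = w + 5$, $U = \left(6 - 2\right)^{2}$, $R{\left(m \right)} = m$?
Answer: $1969$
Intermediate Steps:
$U = 16$ ($U = 4^{2} = 16$)
$N{\left(M,w \right)} = 5 + w$
$j{\left(s \right)} = 24 + 6 s$ ($j{\left(s \right)} = 6 \left(s + 4\right) = 6 \left(4 + s\right) = 24 + 6 s$)
$X{\left(O \right)} = 4 + O \left(24 + 6 O\right)$ ($X{\left(O \right)} = O \left(24 + 6 O\right) + 4 = 4 + O \left(24 + 6 O\right)$)
$\left(32 + N{\left(R{\left(7 \right)},8 \right)}\right) + X{\left(U \right)} = \left(32 + \left(5 + 8\right)\right) + \left(4 + 6 \cdot 16 \left(4 + 16\right)\right) = \left(32 + 13\right) + \left(4 + 6 \cdot 16 \cdot 20\right) = 45 + \left(4 + 1920\right) = 45 + 1924 = 1969$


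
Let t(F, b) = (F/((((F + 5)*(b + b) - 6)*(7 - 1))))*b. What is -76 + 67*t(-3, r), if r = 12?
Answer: -599/7 ≈ -85.571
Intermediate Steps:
t(F, b) = F*b/(-36 + 12*b*(5 + F)) (t(F, b) = (F/((((5 + F)*(2*b) - 6)*6)))*b = (F/(((2*b*(5 + F) - 6)*6)))*b = (F/(((-6 + 2*b*(5 + F))*6)))*b = (F/(-36 + 12*b*(5 + F)))*b = F*b/(-36 + 12*b*(5 + F)))
-76 + 67*t(-3, r) = -76 + 67*((1/12)*(-3)*12/(-3 + 5*12 - 3*12)) = -76 + 67*((1/12)*(-3)*12/(-3 + 60 - 36)) = -76 + 67*((1/12)*(-3)*12/21) = -76 + 67*((1/12)*(-3)*12*(1/21)) = -76 + 67*(-⅐) = -76 - 67/7 = -599/7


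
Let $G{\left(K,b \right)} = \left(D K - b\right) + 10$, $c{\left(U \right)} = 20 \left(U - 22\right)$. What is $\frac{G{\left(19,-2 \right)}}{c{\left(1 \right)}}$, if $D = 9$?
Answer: $- \frac{61}{140} \approx -0.43571$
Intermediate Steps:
$c{\left(U \right)} = -440 + 20 U$ ($c{\left(U \right)} = 20 \left(-22 + U\right) = -440 + 20 U$)
$G{\left(K,b \right)} = 10 - b + 9 K$ ($G{\left(K,b \right)} = \left(9 K - b\right) + 10 = \left(- b + 9 K\right) + 10 = 10 - b + 9 K$)
$\frac{G{\left(19,-2 \right)}}{c{\left(1 \right)}} = \frac{10 - -2 + 9 \cdot 19}{-440 + 20 \cdot 1} = \frac{10 + 2 + 171}{-440 + 20} = \frac{183}{-420} = 183 \left(- \frac{1}{420}\right) = - \frac{61}{140}$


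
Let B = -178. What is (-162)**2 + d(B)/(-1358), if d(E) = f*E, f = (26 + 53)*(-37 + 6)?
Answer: 17601715/679 ≈ 25923.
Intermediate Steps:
f = -2449 (f = 79*(-31) = -2449)
d(E) = -2449*E
(-162)**2 + d(B)/(-1358) = (-162)**2 - 2449*(-178)/(-1358) = 26244 + 435922*(-1/1358) = 26244 - 217961/679 = 17601715/679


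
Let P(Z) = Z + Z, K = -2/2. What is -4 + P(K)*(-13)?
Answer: 22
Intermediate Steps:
K = -1 (K = -2*½ = -1)
P(Z) = 2*Z
-4 + P(K)*(-13) = -4 + (2*(-1))*(-13) = -4 - 2*(-13) = -4 + 26 = 22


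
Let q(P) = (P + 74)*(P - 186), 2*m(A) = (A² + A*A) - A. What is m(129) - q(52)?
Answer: 66921/2 ≈ 33461.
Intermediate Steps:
m(A) = A² - A/2 (m(A) = ((A² + A*A) - A)/2 = ((A² + A²) - A)/2 = (2*A² - A)/2 = (-A + 2*A²)/2 = A² - A/2)
q(P) = (-186 + P)*(74 + P) (q(P) = (74 + P)*(-186 + P) = (-186 + P)*(74 + P))
m(129) - q(52) = 129*(-½ + 129) - (-13764 + 52² - 112*52) = 129*(257/2) - (-13764 + 2704 - 5824) = 33153/2 - 1*(-16884) = 33153/2 + 16884 = 66921/2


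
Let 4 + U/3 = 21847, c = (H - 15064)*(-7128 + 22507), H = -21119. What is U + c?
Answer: -556392828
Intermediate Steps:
c = -556458357 (c = (-21119 - 15064)*(-7128 + 22507) = -36183*15379 = -556458357)
U = 65529 (U = -12 + 3*21847 = -12 + 65541 = 65529)
U + c = 65529 - 556458357 = -556392828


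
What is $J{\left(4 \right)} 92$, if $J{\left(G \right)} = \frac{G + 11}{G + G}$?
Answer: $\frac{345}{2} \approx 172.5$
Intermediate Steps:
$J{\left(G \right)} = \frac{11 + G}{2 G}$
$J{\left(4 \right)} 92 = \frac{11 + 4}{2 \cdot 4} \cdot 92 = \frac{1}{2} \cdot \frac{1}{4} \cdot 15 \cdot 92 = \frac{15}{8} \cdot 92 = \frac{345}{2}$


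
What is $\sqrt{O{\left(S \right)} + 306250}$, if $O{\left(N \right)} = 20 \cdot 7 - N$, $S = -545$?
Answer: $\sqrt{306935} \approx 554.02$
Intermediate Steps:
$O{\left(N \right)} = 140 - N$
$\sqrt{O{\left(S \right)} + 306250} = \sqrt{\left(140 - -545\right) + 306250} = \sqrt{\left(140 + 545\right) + 306250} = \sqrt{685 + 306250} = \sqrt{306935}$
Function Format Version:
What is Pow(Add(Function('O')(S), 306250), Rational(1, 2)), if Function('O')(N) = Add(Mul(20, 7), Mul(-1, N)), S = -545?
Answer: Pow(306935, Rational(1, 2)) ≈ 554.02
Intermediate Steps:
Function('O')(N) = Add(140, Mul(-1, N))
Pow(Add(Function('O')(S), 306250), Rational(1, 2)) = Pow(Add(Add(140, Mul(-1, -545)), 306250), Rational(1, 2)) = Pow(Add(Add(140, 545), 306250), Rational(1, 2)) = Pow(Add(685, 306250), Rational(1, 2)) = Pow(306935, Rational(1, 2))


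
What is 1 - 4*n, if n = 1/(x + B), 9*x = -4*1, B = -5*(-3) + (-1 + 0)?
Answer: 43/61 ≈ 0.70492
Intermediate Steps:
B = 14 (B = 15 - 1 = 14)
x = -4/9 (x = (-4*1)/9 = (⅑)*(-4) = -4/9 ≈ -0.44444)
n = 9/122 (n = 1/(-4/9 + 14) = 1/(122/9) = 9/122 ≈ 0.073771)
1 - 4*n = 1 - 4*9/122 = 1 - 18/61 = 43/61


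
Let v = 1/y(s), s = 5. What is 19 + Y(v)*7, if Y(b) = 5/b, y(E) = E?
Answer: 194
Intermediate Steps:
v = ⅕ (v = 1/5 = ⅕ ≈ 0.20000)
19 + Y(v)*7 = 19 + (5/(⅕))*7 = 19 + (5*5)*7 = 19 + 25*7 = 19 + 175 = 194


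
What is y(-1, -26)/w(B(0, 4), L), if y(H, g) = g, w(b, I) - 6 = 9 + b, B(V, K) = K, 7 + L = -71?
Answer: -26/19 ≈ -1.3684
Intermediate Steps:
L = -78 (L = -7 - 71 = -78)
w(b, I) = 15 + b (w(b, I) = 6 + (9 + b) = 15 + b)
y(-1, -26)/w(B(0, 4), L) = -26/(15 + 4) = -26/19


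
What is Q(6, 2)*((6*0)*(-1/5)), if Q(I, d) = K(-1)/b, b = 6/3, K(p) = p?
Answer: 0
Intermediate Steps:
b = 2 (b = 6*(1/3) = 2)
Q(I, d) = -1/2
Q(6, 2)*((6*0)*(-1/5)) = -6*0*(-1/5)/2 = -0*(-1*1/5) = -0*(-1)/5 = -1/2*0 = 0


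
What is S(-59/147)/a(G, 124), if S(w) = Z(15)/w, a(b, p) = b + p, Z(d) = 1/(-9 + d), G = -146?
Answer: 49/2596 ≈ 0.018875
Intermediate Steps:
S(w) = 1/(6*w) (S(w) = 1/((-9 + 15)*w) = 1/(6*w))
S(-59/147)/a(G, 124) = (1/(6*((-59/147))))/(-146 + 124) = (1/(6*((-59*1/147))))/(-22) = (1/(6*(-59/147)))*(-1/22) = ((⅙)*(-147/59))*(-1/22) = -49/118*(-1/22) = 49/2596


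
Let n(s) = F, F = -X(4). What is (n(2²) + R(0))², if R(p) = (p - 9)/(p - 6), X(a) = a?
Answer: 25/4 ≈ 6.2500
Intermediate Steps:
F = -4 (F = -1*4 = -4)
R(p) = (-9 + p)/(-6 + p)
n(s) = -4
(n(2²) + R(0))² = (-4 + (-9 + 0)/(-6 + 0))² = (-4 - 9/(-6))² = (-4 - ⅙*(-9))² = (-4 + 3/2)² = (-5/2)² = 25/4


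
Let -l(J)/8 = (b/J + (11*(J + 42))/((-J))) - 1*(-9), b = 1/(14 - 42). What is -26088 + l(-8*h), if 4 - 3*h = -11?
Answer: -3663017/140 ≈ -26164.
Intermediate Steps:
h = 5 (h = 4/3 - ⅓*(-11) = 4/3 + 11/3 = 5)
b = -1/28 (b = 1/(-28) = -1/28 ≈ -0.035714)
l(J) = -72 + 2/(7*J) + 8*(462 + 11*J)/J (l(J) = -8*((-1/(28*J) + (11*(J + 42))/((-J))) - 1*(-9)) = -8*((-1/(28*J) + (11*(42 + J))*(-1/J)) + 9) = -8*((-1/(28*J) + (462 + 11*J)*(-1/J)) + 9) = -8*((-1/(28*J) - (462 + 11*J)/J) + 9) = -8*(9 - 1/(28*J) - (462 + 11*J)/J) = -72 + 2/(7*J) + 8*(462 + 11*J)/J)
-26088 + l(-8*h) = -26088 + (16 + 25874/(7*((-8*5)))) = -26088 + (16 + (25874/7)/(-40)) = -26088 + (16 + (25874/7)*(-1/40)) = -26088 + (16 - 12937/140) = -26088 - 10697/140 = -3663017/140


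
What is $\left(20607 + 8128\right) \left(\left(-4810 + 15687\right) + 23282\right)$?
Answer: $981558865$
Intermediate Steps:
$\left(20607 + 8128\right) \left(\left(-4810 + 15687\right) + 23282\right) = 28735 \left(10877 + 23282\right) = 28735 \cdot 34159 = 981558865$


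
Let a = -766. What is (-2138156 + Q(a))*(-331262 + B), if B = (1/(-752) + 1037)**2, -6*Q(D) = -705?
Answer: -1799347225633802637/1131008 ≈ -1.5909e+12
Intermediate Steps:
Q(D) = 235/2 (Q(D) = -1/6*(-705) = 235/2)
B = 608123911329/565504 (B = (-1/752 + 1037)**2 = (779823/752)**2 = 608123911329/565504 ≈ 1.0754e+6)
(-2138156 + Q(a))*(-331262 + B) = (-2138156 + 235/2)*(-331262 + 608123911329/565504) = -4276077/2*420793925281/565504 = -1799347225633802637/1131008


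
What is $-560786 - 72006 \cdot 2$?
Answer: $-704798$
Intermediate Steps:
$-560786 - 72006 \cdot 2 = -560786 - 144012 = -704798$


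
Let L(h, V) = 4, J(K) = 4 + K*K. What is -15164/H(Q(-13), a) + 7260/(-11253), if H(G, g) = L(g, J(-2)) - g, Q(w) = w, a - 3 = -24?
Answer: -470584/775 ≈ -607.21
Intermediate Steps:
a = -21 (a = 3 - 24 = -21)
J(K) = 4 + K**2
H(G, g) = 4 - g
-15164/H(Q(-13), a) + 7260/(-11253) = -15164/(4 - 1*(-21)) + 7260/(-11253) = -15164/(4 + 21) + 7260*(-1/11253) = -15164/25 - 20/31 = -470584/775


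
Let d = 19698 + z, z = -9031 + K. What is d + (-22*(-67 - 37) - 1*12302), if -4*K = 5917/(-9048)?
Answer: 23639293/36192 ≈ 653.16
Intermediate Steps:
K = 5917/36192 (K = -5917/(4*(-9048)) = -5917*(-1)/(4*9048) = -1/4*(-5917/9048) = 5917/36192 ≈ 0.16349)
z = -326844035/36192 (z = -9031 + 5917/36192 = -326844035/36192 ≈ -9030.8)
d = 386065981/36192 (d = 19698 - 326844035/36192 = 386065981/36192 ≈ 10667.)
d + (-22*(-67 - 37) - 1*12302) = 386065981/36192 + (-22*(-67 - 37) - 1*12302) = 386065981/36192 + (-22*(-104) - 12302) = 386065981/36192 + (2288 - 12302) = 386065981/36192 - 10014 = 23639293/36192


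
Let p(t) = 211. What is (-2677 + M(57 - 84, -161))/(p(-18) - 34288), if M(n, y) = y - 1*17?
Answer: 2855/34077 ≈ 0.083781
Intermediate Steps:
M(n, y) = -17 + y (M(n, y) = y - 17 = -17 + y)
(-2677 + M(57 - 84, -161))/(p(-18) - 34288) = (-2677 + (-17 - 161))/(211 - 34288) = (-2677 - 178)/(-34077) = -2855*(-1/34077) = 2855/34077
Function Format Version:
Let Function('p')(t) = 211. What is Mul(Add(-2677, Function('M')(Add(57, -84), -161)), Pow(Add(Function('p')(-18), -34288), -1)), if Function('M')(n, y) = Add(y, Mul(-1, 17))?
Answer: Rational(2855, 34077) ≈ 0.083781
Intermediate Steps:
Function('M')(n, y) = Add(-17, y) (Function('M')(n, y) = Add(y, -17) = Add(-17, y))
Mul(Add(-2677, Function('M')(Add(57, -84), -161)), Pow(Add(Function('p')(-18), -34288), -1)) = Mul(Add(-2677, Add(-17, -161)), Pow(Add(211, -34288), -1)) = Mul(Add(-2677, -178), Pow(-34077, -1)) = Mul(-2855, Rational(-1, 34077)) = Rational(2855, 34077)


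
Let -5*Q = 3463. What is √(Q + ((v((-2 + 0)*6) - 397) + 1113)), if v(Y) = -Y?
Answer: √885/5 ≈ 5.9498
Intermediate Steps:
Q = -3463/5 (Q = -⅕*3463 = -3463/5 ≈ -692.60)
√(Q + ((v((-2 + 0)*6) - 397) + 1113)) = √(-3463/5 + ((-(-2 + 0)*6 - 397) + 1113)) = √(-3463/5 + ((-(-2)*6 - 397) + 1113)) = √(-3463/5 + ((-1*(-12) - 397) + 1113)) = √(-3463/5 + ((12 - 397) + 1113)) = √(-3463/5 + (-385 + 1113)) = √(-3463/5 + 728) = √(177/5) = √885/5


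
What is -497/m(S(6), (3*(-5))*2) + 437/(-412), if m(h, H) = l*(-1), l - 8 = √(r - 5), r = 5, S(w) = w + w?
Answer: 50317/824 ≈ 61.064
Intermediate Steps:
S(w) = 2*w
l = 8 (l = 8 + √(5 - 5) = 8 + √0 = 8 + 0 = 8)
m(h, H) = -8 (m(h, H) = 8*(-1) = -8)
-497/m(S(6), (3*(-5))*2) + 437/(-412) = -497/(-8) + 437/(-412) = -497*(-⅛) + 437*(-1/412) = 497/8 - 437/412 = 50317/824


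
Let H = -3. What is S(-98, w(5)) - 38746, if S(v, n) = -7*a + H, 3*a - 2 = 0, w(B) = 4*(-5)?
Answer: -116261/3 ≈ -38754.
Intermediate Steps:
w(B) = -20
a = 2/3 (a = 2/3 + (1/3)*0 = 2/3 + 0 = 2/3 ≈ 0.66667)
S(v, n) = -23/3 (S(v, n) = -7*2/3 - 3 = -14/3 - 3 = -23/3)
S(-98, w(5)) - 38746 = -23/3 - 38746 = -116261/3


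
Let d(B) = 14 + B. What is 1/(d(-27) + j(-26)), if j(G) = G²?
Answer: 1/663 ≈ 0.0015083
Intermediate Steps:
1/(d(-27) + j(-26)) = 1/((14 - 27) + (-26)²) = 1/(-13 + 676) = 1/663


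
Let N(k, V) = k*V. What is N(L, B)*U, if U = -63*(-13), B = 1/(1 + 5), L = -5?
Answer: -1365/2 ≈ -682.50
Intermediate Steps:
B = ⅙ (B = 1/6 = ⅙ ≈ 0.16667)
N(k, V) = V*k
U = 819
N(L, B)*U = ((⅙)*(-5))*819 = -⅚*819 = -1365/2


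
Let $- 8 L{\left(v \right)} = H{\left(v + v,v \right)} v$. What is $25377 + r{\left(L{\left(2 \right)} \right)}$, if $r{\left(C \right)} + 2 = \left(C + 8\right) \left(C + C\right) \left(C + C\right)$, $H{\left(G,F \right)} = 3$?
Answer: $\frac{406261}{16} \approx 25391.0$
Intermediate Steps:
$L{\left(v \right)} = - \frac{3 v}{8}$
$r{\left(C \right)} = -2 + 4 C^{2} \left(8 + C\right)$ ($r{\left(C \right)} = -2 + \left(C + 8\right) \left(C + C\right) \left(C + C\right) = -2 + \left(8 + C\right) 2 C 2 C = -2 + \left(8 + C\right) 4 C^{2} = -2 + 4 C^{2} \left(8 + C\right)$)
$25377 + r{\left(L{\left(2 \right)} \right)} = 25377 + \left(-2 + 4 \left(\left(- \frac{3}{8}\right) 2\right)^{3} + 32 \left(\left(- \frac{3}{8}\right) 2\right)^{2}\right) = 25377 + \left(-2 + 4 \left(- \frac{3}{4}\right)^{3} + 32 \left(- \frac{3}{4}\right)^{2}\right) = 25377 + \left(-2 + 4 \left(- \frac{27}{64}\right) + 32 \cdot \frac{9}{16}\right) = 25377 - - \frac{229}{16} = 25377 + \frac{229}{16} = \frac{406261}{16}$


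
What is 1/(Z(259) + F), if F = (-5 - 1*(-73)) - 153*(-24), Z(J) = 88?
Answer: 1/3828 ≈ 0.00026123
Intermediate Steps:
F = 3740 (F = (-5 + 73) + 3672 = 68 + 3672 = 3740)
1/(Z(259) + F) = 1/(88 + 3740) = 1/3828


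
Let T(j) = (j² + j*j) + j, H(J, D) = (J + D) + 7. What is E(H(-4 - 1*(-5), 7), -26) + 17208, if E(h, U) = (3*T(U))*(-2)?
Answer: 9252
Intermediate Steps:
H(J, D) = 7 + D + J (H(J, D) = (D + J) + 7 = 7 + D + J)
T(j) = j + 2*j² (T(j) = (j² + j²) + j = 2*j² + j = j + 2*j²)
E(h, U) = -6*U*(1 + 2*U) (E(h, U) = (3*(U*(1 + 2*U)))*(-2) = (3*U*(1 + 2*U))*(-2) = -6*U*(1 + 2*U))
E(H(-4 - 1*(-5), 7), -26) + 17208 = -6*(-26)*(1 + 2*(-26)) + 17208 = -6*(-26)*(1 - 52) + 17208 = -6*(-26)*(-51) + 17208 = -7956 + 17208 = 9252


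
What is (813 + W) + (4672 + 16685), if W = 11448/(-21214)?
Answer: 235151466/10607 ≈ 22169.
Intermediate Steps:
W = -5724/10607 (W = 11448*(-1/21214) = -5724/10607 ≈ -0.53964)
(813 + W) + (4672 + 16685) = (813 - 5724/10607) + (4672 + 16685) = 8617767/10607 + 21357 = 235151466/10607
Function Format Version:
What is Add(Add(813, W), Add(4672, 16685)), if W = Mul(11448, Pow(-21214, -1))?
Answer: Rational(235151466, 10607) ≈ 22169.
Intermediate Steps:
W = Rational(-5724, 10607) (W = Mul(11448, Rational(-1, 21214)) = Rational(-5724, 10607) ≈ -0.53964)
Add(Add(813, W), Add(4672, 16685)) = Add(Add(813, Rational(-5724, 10607)), Add(4672, 16685)) = Add(Rational(8617767, 10607), 21357) = Rational(235151466, 10607)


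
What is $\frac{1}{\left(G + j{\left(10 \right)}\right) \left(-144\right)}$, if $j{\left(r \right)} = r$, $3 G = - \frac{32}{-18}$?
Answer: $- \frac{3}{4576} \approx -0.00065559$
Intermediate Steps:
$G = \frac{16}{27}$ ($G = \frac{\left(-32\right) \frac{1}{-18}}{3} = \frac{\left(-32\right) \left(- \frac{1}{18}\right)}{3} = \frac{1}{3} \cdot \frac{16}{9} = \frac{16}{27} \approx 0.59259$)
$\frac{1}{\left(G + j{\left(10 \right)}\right) \left(-144\right)} = \frac{1}{\left(\frac{16}{27} + 10\right) \left(-144\right)} = \frac{1}{\frac{286}{27} \left(-144\right)} = \frac{1}{- \frac{4576}{3}} = - \frac{3}{4576}$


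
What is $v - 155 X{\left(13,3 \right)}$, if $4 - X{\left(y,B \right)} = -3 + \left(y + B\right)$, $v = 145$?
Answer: $1540$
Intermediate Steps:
$X{\left(y,B \right)} = 7 - B - y$ ($X{\left(y,B \right)} = 4 - \left(-3 + \left(y + B\right)\right) = 4 - \left(-3 + \left(B + y\right)\right) = 4 - \left(-3 + B + y\right) = 7 - B - y$)
$v - 155 X{\left(13,3 \right)} = 145 - 155 \left(7 - 3 - 13\right) = 145 - -1395 = 145 + 1395 = 1540$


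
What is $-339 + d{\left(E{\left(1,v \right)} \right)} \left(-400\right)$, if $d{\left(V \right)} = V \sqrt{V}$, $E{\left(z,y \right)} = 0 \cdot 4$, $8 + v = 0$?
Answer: $-339$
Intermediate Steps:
$v = -8$ ($v = -8 + 0 = -8$)
$E{\left(z,y \right)} = 0$
$d{\left(V \right)} = V^{\frac{3}{2}}$
$-339 + d{\left(E{\left(1,v \right)} \right)} \left(-400\right) = -339 + 0^{\frac{3}{2}} \left(-400\right) = -339 + 0 \left(-400\right) = -339 + 0 = -339$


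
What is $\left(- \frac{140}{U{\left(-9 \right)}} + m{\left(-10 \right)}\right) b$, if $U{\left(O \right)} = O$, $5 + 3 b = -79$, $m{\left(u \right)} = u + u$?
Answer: $\frac{1120}{9} \approx 124.44$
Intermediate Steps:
$m{\left(u \right)} = 2 u$
$b = -28$ ($b = - \frac{5}{3} + \frac{1}{3} \left(-79\right) = - \frac{5}{3} - \frac{79}{3} = -28$)
$\left(- \frac{140}{U{\left(-9 \right)}} + m{\left(-10 \right)}\right) b = \left(- \frac{140}{-9} + 2 \left(-10\right)\right) \left(-28\right) = \left(\left(-140\right) \left(- \frac{1}{9}\right) - 20\right) \left(-28\right) = \left(\frac{140}{9} - 20\right) \left(-28\right) = \left(- \frac{40}{9}\right) \left(-28\right) = \frac{1120}{9}$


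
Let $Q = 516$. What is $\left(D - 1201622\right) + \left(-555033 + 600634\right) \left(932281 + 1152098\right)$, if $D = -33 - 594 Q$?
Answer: $95048258620$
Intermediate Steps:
$D = -306537$ ($D = -33 - 306504 = -306537$)
$\left(D - 1201622\right) + \left(-555033 + 600634\right) \left(932281 + 1152098\right) = \left(-306537 - 1201622\right) + \left(-555033 + 600634\right) \left(932281 + 1152098\right) = -1508159 + 45601 \cdot 2084379 = -1508159 + 95049766779 = 95048258620$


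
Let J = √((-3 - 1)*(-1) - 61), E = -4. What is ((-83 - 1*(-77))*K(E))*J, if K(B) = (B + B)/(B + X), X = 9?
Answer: 48*I*√57/5 ≈ 72.478*I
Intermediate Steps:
J = I*√57 (J = √(-4*(-1) - 61) = √(4 - 61) = √(-57) = I*√57 ≈ 7.5498*I)
K(B) = 2*B/(9 + B) (K(B) = (B + B)/(B + 9) = (2*B)/(9 + B) = 2*B/(9 + B))
((-83 - 1*(-77))*K(E))*J = ((-83 - 1*(-77))*(2*(-4)/(9 - 4)))*(I*√57) = ((-83 + 77)*(2*(-4)/5))*(I*√57) = (-12*(-4)/5)*(I*√57) = (-6*(-8/5))*(I*√57) = 48*(I*√57)/5 = 48*I*√57/5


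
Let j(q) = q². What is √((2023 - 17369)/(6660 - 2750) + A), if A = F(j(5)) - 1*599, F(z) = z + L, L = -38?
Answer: 31*I*√2449615/1955 ≈ 24.818*I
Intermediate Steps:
F(z) = -38 + z (F(z) = z - 38 = -38 + z)
A = -612 (A = (-38 + 5²) - 1*599 = (-38 + 25) - 599 = -13 - 599 = -612)
√((2023 - 17369)/(6660 - 2750) + A) = √((2023 - 17369)/(6660 - 2750) - 612) = √(-15346/3910 - 612) = √(-15346*1/3910 - 612) = √(-7673/1955 - 612) = √(-1204133/1955) = 31*I*√2449615/1955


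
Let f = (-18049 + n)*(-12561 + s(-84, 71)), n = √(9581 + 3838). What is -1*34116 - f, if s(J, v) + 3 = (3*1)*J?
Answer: -231350100 + 38448*√1491 ≈ -2.2987e+8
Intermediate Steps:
s(J, v) = -3 + 3*J (s(J, v) = -3 + (3*1)*J = -3 + 3*J)
n = 3*√1491 (n = √13419 = 3*√1491 ≈ 115.84)
f = 231315984 - 38448*√1491 (f = (-18049 + 3*√1491)*(-12561 + (-3 + 3*(-84))) = (-18049 + 3*√1491)*(-12561 + (-3 - 252)) = (-18049 + 3*√1491)*(-12561 - 255) = (-18049 + 3*√1491)*(-12816) = 231315984 - 38448*√1491 ≈ 2.2983e+8)
-1*34116 - f = -1*34116 - (231315984 - 38448*√1491) = -34116 + (-231315984 + 38448*√1491) = -231350100 + 38448*√1491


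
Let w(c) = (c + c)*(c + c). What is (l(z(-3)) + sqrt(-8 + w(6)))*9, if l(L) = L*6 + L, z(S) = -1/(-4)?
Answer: 63/4 + 18*sqrt(34) ≈ 120.71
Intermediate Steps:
z(S) = 1/4 (z(S) = -1*(-1/4) = 1/4)
w(c) = 4*c**2 (w(c) = (2*c)*(2*c) = 4*c**2)
l(L) = 7*L (l(L) = 6*L + L = 7*L)
(l(z(-3)) + sqrt(-8 + w(6)))*9 = (7*(1/4) + sqrt(-8 + 4*6**2))*9 = (7/4 + sqrt(-8 + 4*36))*9 = (7/4 + sqrt(-8 + 144))*9 = (7/4 + sqrt(136))*9 = (7/4 + 2*sqrt(34))*9 = 63/4 + 18*sqrt(34)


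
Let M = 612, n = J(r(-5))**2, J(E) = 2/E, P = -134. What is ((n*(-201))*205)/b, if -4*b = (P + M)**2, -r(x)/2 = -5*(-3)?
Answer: 2747/856815 ≈ 0.0032061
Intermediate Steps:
r(x) = -30 (r(x) = -(-10)*(-3) = -2*15 = -30)
n = 1/225 (n = (2/(-30))**2 = (2*(-1/30))**2 = (-1/15)**2 = 1/225 ≈ 0.0044444)
b = -57121 (b = -(-134 + 612)**2/4 = -1/4*478**2 = -1/4*228484 = -57121)
((n*(-201))*205)/b = (((1/225)*(-201))*205)/(-57121) = -67/75*205*(-1/57121) = -2747/15*(-1/57121) = 2747/856815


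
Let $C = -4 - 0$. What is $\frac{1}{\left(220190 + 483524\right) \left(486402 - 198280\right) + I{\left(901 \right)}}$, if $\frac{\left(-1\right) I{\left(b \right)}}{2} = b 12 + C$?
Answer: $\frac{1}{202755463492} \approx 4.932 \cdot 10^{-12}$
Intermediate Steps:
$C = -4$ ($C = -4 + 0 = -4$)
$I{\left(b \right)} = 8 - 24 b$ ($I{\left(b \right)} = - 2 \left(b 12 - 4\right) = - 2 \left(12 b - 4\right) = - 2 \left(-4 + 12 b\right) = 8 - 24 b$)
$\frac{1}{\left(220190 + 483524\right) \left(486402 - 198280\right) + I{\left(901 \right)}} = \frac{1}{\left(220190 + 483524\right) \left(486402 - 198280\right) + \left(8 - 21624\right)} = \frac{1}{703714 \cdot 288122 + \left(8 - 21624\right)} = \frac{1}{202755485108 - 21616} = \frac{1}{202755463492}$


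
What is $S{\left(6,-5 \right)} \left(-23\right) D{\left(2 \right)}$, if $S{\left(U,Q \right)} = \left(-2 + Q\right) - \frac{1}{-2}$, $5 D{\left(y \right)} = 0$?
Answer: $0$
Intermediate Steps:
$D{\left(y \right)} = 0$ ($D{\left(y \right)} = \frac{1}{5} \cdot 0 = 0$)
$S{\left(U,Q \right)} = - \frac{3}{2} + Q$ ($S{\left(U,Q \right)} = \left(-2 + Q\right) - - \frac{1}{2} = \left(-2 + Q\right) + \frac{1}{2} = - \frac{3}{2} + Q$)
$S{\left(6,-5 \right)} \left(-23\right) D{\left(2 \right)} = \left(- \frac{3}{2} - 5\right) \left(-23\right) 0 = \left(- \frac{13}{2}\right) \left(-23\right) 0 = \frac{299}{2} \cdot 0 = 0$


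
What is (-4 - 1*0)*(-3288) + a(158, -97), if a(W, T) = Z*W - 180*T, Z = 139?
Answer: 52574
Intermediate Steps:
a(W, T) = -180*T + 139*W (a(W, T) = 139*W - 180*T = -180*T + 139*W)
(-4 - 1*0)*(-3288) + a(158, -97) = (-4 - 1*0)*(-3288) + (-180*(-97) + 139*158) = (-4 + 0)*(-3288) + (17460 + 21962) = -4*(-3288) + 39422 = 13152 + 39422 = 52574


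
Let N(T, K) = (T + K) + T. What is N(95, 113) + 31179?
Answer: 31482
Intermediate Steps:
N(T, K) = K + 2*T (N(T, K) = (K + T) + T = K + 2*T)
N(95, 113) + 31179 = (113 + 2*95) + 31179 = (113 + 190) + 31179 = 303 + 31179 = 31482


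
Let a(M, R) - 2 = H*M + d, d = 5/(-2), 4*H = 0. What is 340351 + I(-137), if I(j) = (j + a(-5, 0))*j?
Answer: 718377/2 ≈ 3.5919e+5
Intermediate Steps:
H = 0 (H = (1/4)*0 = 0)
d = -5/2 (d = 5*(-1/2) = -5/2 ≈ -2.5000)
a(M, R) = -1/2 (a(M, R) = 2 + (0*M - 5/2) = 2 + (0 - 5/2) = 2 - 5/2 = -1/2)
I(j) = j*(-1/2 + j) (I(j) = (j - 1/2)*j = (-1/2 + j)*j = j*(-1/2 + j))
340351 + I(-137) = 340351 - 137*(-1/2 - 137) = 340351 - 137*(-275/2) = 340351 + 37675/2 = 718377/2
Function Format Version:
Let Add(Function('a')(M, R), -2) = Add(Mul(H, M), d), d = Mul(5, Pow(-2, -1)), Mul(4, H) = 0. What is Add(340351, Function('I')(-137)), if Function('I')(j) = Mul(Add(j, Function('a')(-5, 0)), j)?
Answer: Rational(718377, 2) ≈ 3.5919e+5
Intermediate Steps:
H = 0 (H = Mul(Rational(1, 4), 0) = 0)
d = Rational(-5, 2) (d = Mul(5, Rational(-1, 2)) = Rational(-5, 2) ≈ -2.5000)
Function('a')(M, R) = Rational(-1, 2) (Function('a')(M, R) = Add(2, Add(Mul(0, M), Rational(-5, 2))) = Add(2, Add(0, Rational(-5, 2))) = Add(2, Rational(-5, 2)) = Rational(-1, 2))
Function('I')(j) = Mul(j, Add(Rational(-1, 2), j)) (Function('I')(j) = Mul(Add(j, Rational(-1, 2)), j) = Mul(Add(Rational(-1, 2), j), j) = Mul(j, Add(Rational(-1, 2), j)))
Add(340351, Function('I')(-137)) = Add(340351, Mul(-137, Add(Rational(-1, 2), -137))) = Add(340351, Mul(-137, Rational(-275, 2))) = Add(340351, Rational(37675, 2)) = Rational(718377, 2)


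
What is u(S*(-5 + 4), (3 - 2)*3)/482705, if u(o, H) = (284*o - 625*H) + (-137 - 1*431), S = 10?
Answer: -5283/482705 ≈ -0.010945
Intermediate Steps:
u(o, H) = -568 - 625*H + 284*o (u(o, H) = (-625*H + 284*o) + (-137 - 431) = (-625*H + 284*o) - 568 = -568 - 625*H + 284*o)
u(S*(-5 + 4), (3 - 2)*3)/482705 = (-568 - 625*(3 - 2)*3 + 284*(10*(-5 + 4)))/482705 = (-568 - 625*3 + 284*(10*(-1)))*(1/482705) = (-568 - 625*3 + 284*(-10))*(1/482705) = (-568 - 1875 - 2840)*(1/482705) = -5283*1/482705 = -5283/482705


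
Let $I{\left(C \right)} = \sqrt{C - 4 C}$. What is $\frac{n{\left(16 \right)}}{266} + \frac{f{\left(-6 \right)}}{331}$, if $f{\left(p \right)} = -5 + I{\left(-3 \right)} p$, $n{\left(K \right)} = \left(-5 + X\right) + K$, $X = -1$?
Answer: $- \frac{1404}{44023} \approx -0.031892$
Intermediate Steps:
$I{\left(C \right)} = \sqrt{3} \sqrt{- C}$ ($I{\left(C \right)} = \sqrt{- 3 C} = \sqrt{3} \sqrt{- C}$)
$n{\left(K \right)} = -6 + K$ ($n{\left(K \right)} = \left(-5 - 1\right) + K = -6 + K$)
$f{\left(p \right)} = -5 + 3 p$ ($f{\left(p \right)} = -5 + \sqrt{3} \sqrt{\left(-1\right) \left(-3\right)} p = -5 + \sqrt{3} \sqrt{3} p = -5 + 3 p$)
$\frac{n{\left(16 \right)}}{266} + \frac{f{\left(-6 \right)}}{331} = \frac{-6 + 16}{266} + \frac{-5 + 3 \left(-6\right)}{331} = 10 \cdot \frac{1}{266} + \left(-5 - 18\right) \frac{1}{331} = \frac{5}{133} - \frac{23}{331} = - \frac{1404}{44023}$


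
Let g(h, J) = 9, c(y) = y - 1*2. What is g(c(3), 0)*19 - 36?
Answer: 135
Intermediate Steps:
c(y) = -2 + y (c(y) = y - 2 = -2 + y)
g(c(3), 0)*19 - 36 = 9*19 - 36 = 171 - 36 = 135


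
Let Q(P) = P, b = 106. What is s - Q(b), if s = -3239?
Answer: -3345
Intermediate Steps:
s - Q(b) = -3239 - 1*106 = -3239 - 106 = -3345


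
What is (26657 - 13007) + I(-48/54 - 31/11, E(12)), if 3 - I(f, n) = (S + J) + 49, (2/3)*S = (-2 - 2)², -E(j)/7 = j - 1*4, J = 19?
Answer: 13561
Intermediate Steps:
E(j) = 28 - 7*j (E(j) = -7*(j - 1*4) = -7*(j - 4) = -7*(-4 + j) = 28 - 7*j)
S = 24 (S = 3*(-2 - 2)²/2 = (3/2)*(-4)² = (3/2)*16 = 24)
I(f, n) = -89 (I(f, n) = 3 - ((24 + 19) + 49) = 3 - (43 + 49) = 3 - 1*92 = 3 - 92 = -89)
(26657 - 13007) + I(-48/54 - 31/11, E(12)) = (26657 - 13007) - 89 = 13650 - 89 = 13561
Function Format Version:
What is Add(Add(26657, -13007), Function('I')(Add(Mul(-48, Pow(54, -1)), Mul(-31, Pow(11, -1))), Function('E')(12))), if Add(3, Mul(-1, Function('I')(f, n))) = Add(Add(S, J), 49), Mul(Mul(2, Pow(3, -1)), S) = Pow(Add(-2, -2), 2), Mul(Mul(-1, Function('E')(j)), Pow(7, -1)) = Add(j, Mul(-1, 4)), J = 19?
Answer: 13561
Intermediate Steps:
Function('E')(j) = Add(28, Mul(-7, j)) (Function('E')(j) = Mul(-7, Add(j, Mul(-1, 4))) = Mul(-7, Add(j, -4)) = Mul(-7, Add(-4, j)) = Add(28, Mul(-7, j)))
S = 24 (S = Mul(Rational(3, 2), Pow(Add(-2, -2), 2)) = Mul(Rational(3, 2), Pow(-4, 2)) = Mul(Rational(3, 2), 16) = 24)
Function('I')(f, n) = -89 (Function('I')(f, n) = Add(3, Mul(-1, Add(Add(24, 19), 49))) = Add(3, Mul(-1, Add(43, 49))) = Add(3, Mul(-1, 92)) = Add(3, -92) = -89)
Add(Add(26657, -13007), Function('I')(Add(Mul(-48, Pow(54, -1)), Mul(-31, Pow(11, -1))), Function('E')(12))) = Add(Add(26657, -13007), -89) = Add(13650, -89) = 13561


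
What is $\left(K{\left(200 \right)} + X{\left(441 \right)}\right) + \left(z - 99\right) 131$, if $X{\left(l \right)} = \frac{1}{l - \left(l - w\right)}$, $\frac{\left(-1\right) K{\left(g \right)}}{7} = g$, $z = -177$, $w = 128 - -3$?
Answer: $- \frac{4919835}{131} \approx -37556.0$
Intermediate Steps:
$w = 131$ ($w = 128 + 3 = 131$)
$K{\left(g \right)} = - 7 g$
$X{\left(l \right)} = \frac{1}{131}$ ($X{\left(l \right)} = \frac{1}{l - \left(-131 + l\right)} = \frac{1}{131}$)
$\left(K{\left(200 \right)} + X{\left(441 \right)}\right) + \left(z - 99\right) 131 = \left(\left(-7\right) 200 + \frac{1}{131}\right) + \left(-177 - 99\right) 131 = \left(-1400 + \frac{1}{131}\right) - 36156 = - \frac{183399}{131} - 36156 = - \frac{4919835}{131}$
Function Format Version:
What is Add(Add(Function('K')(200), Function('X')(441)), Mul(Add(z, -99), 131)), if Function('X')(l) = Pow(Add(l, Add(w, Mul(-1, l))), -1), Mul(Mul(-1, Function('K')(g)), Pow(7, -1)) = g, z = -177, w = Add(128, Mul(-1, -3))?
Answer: Rational(-4919835, 131) ≈ -37556.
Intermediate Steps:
w = 131 (w = Add(128, 3) = 131)
Function('K')(g) = Mul(-7, g)
Function('X')(l) = Rational(1, 131) (Function('X')(l) = Pow(Add(l, Add(131, Mul(-1, l))), -1) = Pow(131, -1) = Rational(1, 131))
Add(Add(Function('K')(200), Function('X')(441)), Mul(Add(z, -99), 131)) = Add(Add(Mul(-7, 200), Rational(1, 131)), Mul(Add(-177, -99), 131)) = Add(Add(-1400, Rational(1, 131)), Mul(-276, 131)) = Add(Rational(-183399, 131), -36156) = Rational(-4919835, 131)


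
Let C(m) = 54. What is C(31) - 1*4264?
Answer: -4210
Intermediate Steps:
C(31) - 1*4264 = 54 - 1*4264 = 54 - 4264 = -4210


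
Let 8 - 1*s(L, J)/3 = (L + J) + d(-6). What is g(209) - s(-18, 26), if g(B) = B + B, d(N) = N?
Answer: 400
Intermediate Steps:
g(B) = 2*B
s(L, J) = 42 - 3*J - 3*L (s(L, J) = 24 - 3*((L + J) - 6) = 24 - 3*((J + L) - 6) = 24 - 3*(-6 + J + L) = 24 + (18 - 3*J - 3*L) = 42 - 3*J - 3*L)
g(209) - s(-18, 26) = 2*209 - (42 - 3*26 - 3*(-18)) = 418 - (42 - 78 + 54) = 418 - 1*18 = 418 - 18 = 400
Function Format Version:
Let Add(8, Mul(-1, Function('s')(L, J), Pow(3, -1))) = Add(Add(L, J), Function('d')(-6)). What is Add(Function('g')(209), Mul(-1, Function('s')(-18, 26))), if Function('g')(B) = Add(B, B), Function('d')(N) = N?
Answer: 400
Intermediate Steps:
Function('g')(B) = Mul(2, B)
Function('s')(L, J) = Add(42, Mul(-3, J), Mul(-3, L)) (Function('s')(L, J) = Add(24, Mul(-3, Add(Add(L, J), -6))) = Add(24, Mul(-3, Add(Add(J, L), -6))) = Add(24, Mul(-3, Add(-6, J, L))) = Add(24, Add(18, Mul(-3, J), Mul(-3, L))) = Add(42, Mul(-3, J), Mul(-3, L)))
Add(Function('g')(209), Mul(-1, Function('s')(-18, 26))) = Add(Mul(2, 209), Mul(-1, Add(42, Mul(-3, 26), Mul(-3, -18)))) = Add(418, Mul(-1, Add(42, -78, 54))) = Add(418, Mul(-1, 18)) = Add(418, -18) = 400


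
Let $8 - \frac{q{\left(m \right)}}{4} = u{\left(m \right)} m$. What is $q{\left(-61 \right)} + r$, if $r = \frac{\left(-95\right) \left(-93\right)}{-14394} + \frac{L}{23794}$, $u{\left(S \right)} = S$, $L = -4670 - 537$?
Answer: $- \frac{423913255485}{28540903} \approx -14853.0$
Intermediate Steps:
$L = -5207$ ($L = -4670 - 537 = -5207$)
$q{\left(m \right)} = 32 - 4 m^{2}$ ($q{\left(m \right)} = 32 - 4 m m = 32 - 4 m^{2}$)
$r = - \frac{23764129}{28540903}$ ($r = \frac{\left(-95\right) \left(-93\right)}{-14394} - \frac{5207}{23794} = 8835 \left(- \frac{1}{14394}\right) - \frac{5207}{23794} = - \frac{2945}{4798} - \frac{5207}{23794} = - \frac{23764129}{28540903} \approx -0.83263$)
$q{\left(-61 \right)} + r = \left(32 - 4 \left(-61\right)^{2}\right) - \frac{23764129}{28540903} = \left(32 - 14884\right) - \frac{23764129}{28540903} = -14852 - \frac{23764129}{28540903} = - \frac{423913255485}{28540903}$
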